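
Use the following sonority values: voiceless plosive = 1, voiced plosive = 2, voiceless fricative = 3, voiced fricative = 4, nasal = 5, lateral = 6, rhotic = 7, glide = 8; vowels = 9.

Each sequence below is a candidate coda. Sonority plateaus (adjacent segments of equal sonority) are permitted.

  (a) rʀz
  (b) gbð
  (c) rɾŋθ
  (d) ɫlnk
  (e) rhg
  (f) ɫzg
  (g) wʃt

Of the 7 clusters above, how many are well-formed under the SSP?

6

(a) 7-7-4 → obeys
(b) 2-2-4 → violates
(c) 7-7-5-3 → obeys
(d) 6-6-5-1 → obeys
(e) 7-3-2 → obeys
(f) 6-4-2 → obeys
(g) 8-3-1 → obeys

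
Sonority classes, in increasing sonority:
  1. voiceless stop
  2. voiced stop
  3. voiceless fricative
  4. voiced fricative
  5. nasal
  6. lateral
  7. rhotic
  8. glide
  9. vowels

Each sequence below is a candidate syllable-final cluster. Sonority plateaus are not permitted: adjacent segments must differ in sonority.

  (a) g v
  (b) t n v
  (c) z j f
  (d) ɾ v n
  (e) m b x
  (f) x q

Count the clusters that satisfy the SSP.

(a) g v: profile 2-4 — violates.
(b) t n v: profile 1-5-4 — violates.
(c) z j f: profile 4-8-3 — violates.
(d) ɾ v n: profile 7-4-5 — violates.
(e) m b x: profile 5-2-3 — violates.
(f) x q: profile 3-1 — obeys.

1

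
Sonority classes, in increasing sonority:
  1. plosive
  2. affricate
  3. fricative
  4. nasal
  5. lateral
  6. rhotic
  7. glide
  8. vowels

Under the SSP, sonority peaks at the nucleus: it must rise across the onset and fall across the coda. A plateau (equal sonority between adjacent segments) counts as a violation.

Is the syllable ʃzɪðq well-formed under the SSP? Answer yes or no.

Onset: /ʃ/ is a fricative (sonority 3), /z/ is a fricative (sonority 3); then the nucleus /ɪ/ (sonority 8).
Onset profile 3-3-8 — does not strictly rise throughout.
Coda: /ð/ is a fricative (sonority 3), /q/ is a plosive (sonority 1).
Coda profile 8-3-1 — falls from the nucleus.

no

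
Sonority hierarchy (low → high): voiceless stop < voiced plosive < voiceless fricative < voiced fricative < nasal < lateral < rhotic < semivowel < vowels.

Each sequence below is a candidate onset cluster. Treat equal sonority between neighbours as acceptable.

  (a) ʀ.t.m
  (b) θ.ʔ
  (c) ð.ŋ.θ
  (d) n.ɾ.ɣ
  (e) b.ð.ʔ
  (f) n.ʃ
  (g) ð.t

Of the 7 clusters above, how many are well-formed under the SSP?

0

(a) ʀ.t.m: profile 7-1-5 — violates.
(b) θ.ʔ: profile 3-1 — violates.
(c) ð.ŋ.θ: profile 4-5-3 — violates.
(d) n.ɾ.ɣ: profile 5-7-4 — violates.
(e) b.ð.ʔ: profile 2-4-1 — violates.
(f) n.ʃ: profile 5-3 — violates.
(g) ð.t: profile 4-1 — violates.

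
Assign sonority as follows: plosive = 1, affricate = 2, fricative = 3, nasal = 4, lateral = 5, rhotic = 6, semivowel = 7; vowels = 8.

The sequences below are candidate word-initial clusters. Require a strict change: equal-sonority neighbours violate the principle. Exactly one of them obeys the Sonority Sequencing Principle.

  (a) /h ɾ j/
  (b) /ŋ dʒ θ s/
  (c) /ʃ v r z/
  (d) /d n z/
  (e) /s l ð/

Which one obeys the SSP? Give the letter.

a

(a) sonority 3-6-7: well-formed.
(b) sonority 4-2-3-3: ill-formed.
(c) sonority 3-3-6-3: ill-formed.
(d) sonority 1-4-3: ill-formed.
(e) sonority 3-5-3: ill-formed.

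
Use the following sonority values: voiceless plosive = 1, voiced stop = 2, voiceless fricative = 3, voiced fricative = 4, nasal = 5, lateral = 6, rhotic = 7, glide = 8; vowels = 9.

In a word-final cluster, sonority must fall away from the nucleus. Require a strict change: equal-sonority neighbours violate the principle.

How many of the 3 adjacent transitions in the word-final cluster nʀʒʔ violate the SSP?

/n/ — nasal, sonority 5.
/ʀ/ — rhotic, sonority 7.
/ʒ/ — voiced fricative, sonority 4.
/ʔ/ — voiceless plosive, sonority 1.
/n/→/ʀ/: 5→7 (does not fall) — violation.
/ʀ/→/ʒ/: 7→4 (falls) — ok.
/ʒ/→/ʔ/: 4→1 (falls) — ok.

1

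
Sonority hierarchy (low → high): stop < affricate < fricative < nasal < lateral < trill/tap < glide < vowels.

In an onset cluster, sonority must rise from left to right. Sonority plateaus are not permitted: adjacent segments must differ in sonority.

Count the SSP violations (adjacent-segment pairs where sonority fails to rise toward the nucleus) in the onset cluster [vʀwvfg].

/v/ — fricative, sonority 3.
/ʀ/ — trill/tap, sonority 6.
/w/ — glide, sonority 7.
/v/ — fricative, sonority 3.
/f/ — fricative, sonority 3.
/g/ — stop, sonority 1.
/v/→/ʀ/: 3→6 (rises) — ok.
/ʀ/→/w/: 6→7 (rises) — ok.
/w/→/v/: 7→3 (does not rise) — violation.
/v/→/f/: 3→3 (plateau) — violation.
/f/→/g/: 3→1 (does not rise) — violation.

3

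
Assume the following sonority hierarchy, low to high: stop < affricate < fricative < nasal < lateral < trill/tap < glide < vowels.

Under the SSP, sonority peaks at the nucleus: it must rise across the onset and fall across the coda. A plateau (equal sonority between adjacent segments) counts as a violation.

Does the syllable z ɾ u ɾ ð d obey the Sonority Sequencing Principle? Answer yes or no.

Onset: /z/ is a fricative (sonority 3), /ɾ/ is a trill/tap (sonority 6); then the nucleus /u/ (sonority 8).
Onset profile 3-6-8 — rises to the nucleus.
Coda: /ɾ/ is a trill/tap (sonority 6), /ð/ is a fricative (sonority 3), /d/ is a stop (sonority 1).
Coda profile 8-6-3-1 — falls from the nucleus.

yes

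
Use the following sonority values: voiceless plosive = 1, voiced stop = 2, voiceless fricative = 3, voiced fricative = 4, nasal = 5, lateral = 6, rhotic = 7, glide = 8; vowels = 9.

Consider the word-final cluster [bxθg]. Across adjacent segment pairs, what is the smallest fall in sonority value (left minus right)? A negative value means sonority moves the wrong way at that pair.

/b/ — voiced stop, sonority 2.
/x/ — voiceless fricative, sonority 3.
/θ/ — voiceless fricative, sonority 3.
/g/ — voiced stop, sonority 2.
/b/→/x/: change -1.
/x/→/θ/: change +0.
/θ/→/g/: change +1.
Minimum = -1.

-1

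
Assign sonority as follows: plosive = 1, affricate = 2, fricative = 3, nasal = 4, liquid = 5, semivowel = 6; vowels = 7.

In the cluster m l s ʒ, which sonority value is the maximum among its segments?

/m/ is a nasal (sonority 4).
/l/ is a liquid (sonority 5).
/s/ is a fricative (sonority 3).
/ʒ/ is a fricative (sonority 3).
The maximum is 5.

5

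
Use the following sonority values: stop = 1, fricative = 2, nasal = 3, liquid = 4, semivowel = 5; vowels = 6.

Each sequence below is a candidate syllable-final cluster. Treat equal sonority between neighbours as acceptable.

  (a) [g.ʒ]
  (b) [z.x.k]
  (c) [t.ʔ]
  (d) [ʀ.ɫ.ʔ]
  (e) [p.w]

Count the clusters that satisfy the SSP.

(a) 1-2 → violates
(b) 2-2-1 → obeys
(c) 1-1 → obeys
(d) 4-4-1 → obeys
(e) 1-5 → violates

3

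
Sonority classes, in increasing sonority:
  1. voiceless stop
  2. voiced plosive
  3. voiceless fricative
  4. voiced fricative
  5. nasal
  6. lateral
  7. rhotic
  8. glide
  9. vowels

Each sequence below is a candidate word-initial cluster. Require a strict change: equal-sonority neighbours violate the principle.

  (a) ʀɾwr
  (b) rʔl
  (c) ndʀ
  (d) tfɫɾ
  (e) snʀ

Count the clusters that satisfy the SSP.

(a) sonority 7-7-8-7: ill-formed.
(b) sonority 7-1-6: ill-formed.
(c) sonority 5-2-7: ill-formed.
(d) sonority 1-3-6-7: well-formed.
(e) sonority 3-5-7: well-formed.

2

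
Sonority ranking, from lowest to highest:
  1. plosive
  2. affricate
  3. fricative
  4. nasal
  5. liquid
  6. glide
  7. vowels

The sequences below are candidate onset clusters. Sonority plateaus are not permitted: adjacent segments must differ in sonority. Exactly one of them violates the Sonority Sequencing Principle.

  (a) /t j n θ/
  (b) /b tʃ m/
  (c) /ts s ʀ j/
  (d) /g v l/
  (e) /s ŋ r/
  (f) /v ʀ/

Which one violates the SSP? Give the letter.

a

(a) 1-6-4-3 → violates
(b) 1-2-4 → obeys
(c) 2-3-5-6 → obeys
(d) 1-3-5 → obeys
(e) 3-4-5 → obeys
(f) 3-5 → obeys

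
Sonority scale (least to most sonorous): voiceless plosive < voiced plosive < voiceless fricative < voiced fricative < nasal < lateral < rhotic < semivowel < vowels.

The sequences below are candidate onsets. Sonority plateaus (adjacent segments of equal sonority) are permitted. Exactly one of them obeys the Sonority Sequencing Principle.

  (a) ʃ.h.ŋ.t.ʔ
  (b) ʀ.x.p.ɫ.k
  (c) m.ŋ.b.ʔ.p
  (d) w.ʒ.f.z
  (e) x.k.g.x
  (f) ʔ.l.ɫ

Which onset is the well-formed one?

f

(a) sonority 3-3-5-1-1: ill-formed.
(b) sonority 7-3-1-6-1: ill-formed.
(c) sonority 5-5-2-1-1: ill-formed.
(d) sonority 8-4-3-4: ill-formed.
(e) sonority 3-1-2-3: ill-formed.
(f) sonority 1-6-6: well-formed.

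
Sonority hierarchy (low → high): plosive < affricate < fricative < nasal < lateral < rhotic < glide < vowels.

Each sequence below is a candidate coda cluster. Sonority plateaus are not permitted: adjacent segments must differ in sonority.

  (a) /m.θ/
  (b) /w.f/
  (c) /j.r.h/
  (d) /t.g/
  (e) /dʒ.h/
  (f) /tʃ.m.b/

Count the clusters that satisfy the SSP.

3

(a) 4-3 → obeys
(b) 7-3 → obeys
(c) 7-6-3 → obeys
(d) 1-1 → violates
(e) 2-3 → violates
(f) 2-4-1 → violates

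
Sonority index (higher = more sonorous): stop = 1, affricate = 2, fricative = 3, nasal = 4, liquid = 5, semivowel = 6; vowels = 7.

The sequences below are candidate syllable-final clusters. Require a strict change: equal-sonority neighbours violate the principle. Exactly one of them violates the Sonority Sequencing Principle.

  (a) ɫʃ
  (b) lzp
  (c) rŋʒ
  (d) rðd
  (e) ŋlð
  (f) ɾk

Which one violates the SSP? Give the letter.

e

(a) ɫʃ: profile 5-3 — obeys.
(b) lzp: profile 5-3-1 — obeys.
(c) rŋʒ: profile 5-4-3 — obeys.
(d) rðd: profile 5-3-1 — obeys.
(e) ŋlð: profile 4-5-3 — violates.
(f) ɾk: profile 5-1 — obeys.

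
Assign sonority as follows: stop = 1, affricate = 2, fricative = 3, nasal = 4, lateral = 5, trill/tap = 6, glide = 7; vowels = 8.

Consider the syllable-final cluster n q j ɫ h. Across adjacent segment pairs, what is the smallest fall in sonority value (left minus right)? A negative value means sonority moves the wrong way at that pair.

-6

/n/: nasal = 4.
/q/: stop = 1.
/j/: glide = 7.
/ɫ/: lateral = 5.
/h/: fricative = 3.
/n/→/q/: change +3.
/q/→/j/: change -6.
/j/→/ɫ/: change +2.
/ɫ/→/h/: change +2.
Minimum = -6.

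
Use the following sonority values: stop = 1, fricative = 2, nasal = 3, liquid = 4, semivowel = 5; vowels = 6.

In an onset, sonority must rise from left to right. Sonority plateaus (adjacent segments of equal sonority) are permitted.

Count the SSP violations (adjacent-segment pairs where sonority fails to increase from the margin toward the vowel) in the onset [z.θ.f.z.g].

1

/z/ is a fricative (sonority 2).
/θ/ is a fricative (sonority 2).
/f/ is a fricative (sonority 2).
/z/ is a fricative (sonority 2).
/g/ is a stop (sonority 1).
/z/→/θ/: 2→2 (plateau, allowed) — ok.
/θ/→/f/: 2→2 (plateau, allowed) — ok.
/f/→/z/: 2→2 (plateau, allowed) — ok.
/z/→/g/: 2→1 (does not rise) — violation.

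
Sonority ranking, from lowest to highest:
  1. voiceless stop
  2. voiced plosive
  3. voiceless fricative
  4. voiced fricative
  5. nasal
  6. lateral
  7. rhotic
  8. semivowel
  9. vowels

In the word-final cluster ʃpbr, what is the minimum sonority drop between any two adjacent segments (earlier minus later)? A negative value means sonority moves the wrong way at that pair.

/ʃ/ — voiceless fricative, sonority 3.
/p/ — voiceless stop, sonority 1.
/b/ — voiced plosive, sonority 2.
/r/ — rhotic, sonority 7.
/ʃ/→/p/: change +2.
/p/→/b/: change -1.
/b/→/r/: change -5.
Minimum = -5.

-5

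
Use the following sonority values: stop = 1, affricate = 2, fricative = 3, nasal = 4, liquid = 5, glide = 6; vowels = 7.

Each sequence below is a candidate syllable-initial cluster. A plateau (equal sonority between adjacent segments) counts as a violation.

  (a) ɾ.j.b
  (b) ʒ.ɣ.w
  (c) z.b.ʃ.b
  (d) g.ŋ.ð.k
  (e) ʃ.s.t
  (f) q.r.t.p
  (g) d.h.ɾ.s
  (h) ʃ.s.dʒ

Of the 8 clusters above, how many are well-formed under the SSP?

(a) 5-6-1 → violates
(b) 3-3-6 → violates
(c) 3-1-3-1 → violates
(d) 1-4-3-1 → violates
(e) 3-3-1 → violates
(f) 1-5-1-1 → violates
(g) 1-3-5-3 → violates
(h) 3-3-2 → violates

0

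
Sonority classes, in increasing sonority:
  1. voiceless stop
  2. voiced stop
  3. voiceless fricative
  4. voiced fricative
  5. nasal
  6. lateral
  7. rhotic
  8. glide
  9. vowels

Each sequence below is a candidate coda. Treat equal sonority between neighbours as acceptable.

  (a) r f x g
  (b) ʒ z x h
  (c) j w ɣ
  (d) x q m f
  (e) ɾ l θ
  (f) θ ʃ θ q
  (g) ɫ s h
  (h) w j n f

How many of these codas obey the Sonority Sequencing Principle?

(a) sonority 7-3-3-2: well-formed.
(b) sonority 4-4-3-3: well-formed.
(c) sonority 8-8-4: well-formed.
(d) sonority 3-1-5-3: ill-formed.
(e) sonority 7-6-3: well-formed.
(f) sonority 3-3-3-1: well-formed.
(g) sonority 6-3-3: well-formed.
(h) sonority 8-8-5-3: well-formed.

7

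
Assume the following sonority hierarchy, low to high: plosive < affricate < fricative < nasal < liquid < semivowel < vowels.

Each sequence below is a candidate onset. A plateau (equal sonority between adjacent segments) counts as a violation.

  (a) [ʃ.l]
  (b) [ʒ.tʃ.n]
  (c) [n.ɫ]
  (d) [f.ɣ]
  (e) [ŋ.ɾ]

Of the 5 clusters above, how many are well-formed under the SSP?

(a) sonority 3-5: well-formed.
(b) sonority 3-2-4: ill-formed.
(c) sonority 4-5: well-formed.
(d) sonority 3-3: ill-formed.
(e) sonority 4-5: well-formed.

3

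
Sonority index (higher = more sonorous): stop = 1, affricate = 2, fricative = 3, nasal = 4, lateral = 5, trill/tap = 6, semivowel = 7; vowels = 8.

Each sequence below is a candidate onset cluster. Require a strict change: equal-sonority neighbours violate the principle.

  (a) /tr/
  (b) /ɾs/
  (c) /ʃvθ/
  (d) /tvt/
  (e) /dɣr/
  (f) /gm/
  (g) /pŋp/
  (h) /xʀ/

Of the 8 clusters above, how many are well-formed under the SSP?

4

(a) 1-6 → obeys
(b) 6-3 → violates
(c) 3-3-3 → violates
(d) 1-3-1 → violates
(e) 1-3-6 → obeys
(f) 1-4 → obeys
(g) 1-4-1 → violates
(h) 3-6 → obeys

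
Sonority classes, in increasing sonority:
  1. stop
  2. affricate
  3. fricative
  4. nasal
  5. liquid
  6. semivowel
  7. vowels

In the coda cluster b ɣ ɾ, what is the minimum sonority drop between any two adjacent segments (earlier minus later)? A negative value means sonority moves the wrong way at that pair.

/b/ is a stop (sonority 1).
/ɣ/ is a fricative (sonority 3).
/ɾ/ is a liquid (sonority 5).
/b/→/ɣ/: change -2.
/ɣ/→/ɾ/: change -2.
Minimum = -2.

-2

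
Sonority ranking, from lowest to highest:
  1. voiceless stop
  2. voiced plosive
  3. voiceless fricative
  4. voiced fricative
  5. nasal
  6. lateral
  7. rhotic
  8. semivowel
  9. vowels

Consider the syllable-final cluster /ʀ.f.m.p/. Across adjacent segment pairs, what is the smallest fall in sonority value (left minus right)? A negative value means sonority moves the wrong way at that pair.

/ʀ/ — rhotic, sonority 7.
/f/ — voiceless fricative, sonority 3.
/m/ — nasal, sonority 5.
/p/ — voiceless stop, sonority 1.
/ʀ/→/f/: change +4.
/f/→/m/: change -2.
/m/→/p/: change +4.
Minimum = -2.

-2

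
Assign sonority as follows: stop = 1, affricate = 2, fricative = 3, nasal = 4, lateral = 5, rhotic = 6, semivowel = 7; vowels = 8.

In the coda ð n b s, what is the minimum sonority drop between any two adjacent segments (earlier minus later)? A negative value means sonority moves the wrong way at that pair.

-2

/ð/ — fricative, sonority 3.
/n/ — nasal, sonority 4.
/b/ — stop, sonority 1.
/s/ — fricative, sonority 3.
/ð/→/n/: change -1.
/n/→/b/: change +3.
/b/→/s/: change -2.
Minimum = -2.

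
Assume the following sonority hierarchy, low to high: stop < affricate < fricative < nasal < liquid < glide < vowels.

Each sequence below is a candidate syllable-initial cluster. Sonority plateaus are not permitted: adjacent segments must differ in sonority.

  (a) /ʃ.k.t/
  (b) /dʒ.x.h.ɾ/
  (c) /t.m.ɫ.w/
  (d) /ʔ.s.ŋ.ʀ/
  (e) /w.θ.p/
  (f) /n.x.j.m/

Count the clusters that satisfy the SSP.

(a) 3-1-1 → violates
(b) 2-3-3-5 → violates
(c) 1-4-5-6 → obeys
(d) 1-3-4-5 → obeys
(e) 6-3-1 → violates
(f) 4-3-6-4 → violates

2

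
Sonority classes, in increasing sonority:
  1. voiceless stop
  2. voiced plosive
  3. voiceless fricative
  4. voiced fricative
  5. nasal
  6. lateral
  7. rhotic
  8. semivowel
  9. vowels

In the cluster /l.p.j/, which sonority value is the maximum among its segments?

/l/ — lateral, sonority 6.
/p/ — voiceless stop, sonority 1.
/j/ — semivowel, sonority 8.
The maximum is 8.

8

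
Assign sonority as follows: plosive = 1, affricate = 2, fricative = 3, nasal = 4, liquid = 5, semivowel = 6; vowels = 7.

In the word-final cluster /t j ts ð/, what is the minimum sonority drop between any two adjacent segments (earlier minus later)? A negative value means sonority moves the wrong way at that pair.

-5

/t/ — plosive, sonority 1.
/j/ — semivowel, sonority 6.
/ts/ — affricate, sonority 2.
/ð/ — fricative, sonority 3.
/t/→/j/: change -5.
/j/→/ts/: change +4.
/ts/→/ð/: change -1.
Minimum = -5.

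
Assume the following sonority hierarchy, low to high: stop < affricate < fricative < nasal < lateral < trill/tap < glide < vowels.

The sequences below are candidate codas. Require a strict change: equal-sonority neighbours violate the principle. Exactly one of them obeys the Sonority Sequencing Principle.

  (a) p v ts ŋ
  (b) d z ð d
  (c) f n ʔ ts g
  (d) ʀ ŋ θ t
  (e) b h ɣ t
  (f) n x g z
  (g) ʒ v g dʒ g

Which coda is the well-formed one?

(a) sonority 1-3-2-4: ill-formed.
(b) sonority 1-3-3-1: ill-formed.
(c) sonority 3-4-1-2-1: ill-formed.
(d) sonority 6-4-3-1: well-formed.
(e) sonority 1-3-3-1: ill-formed.
(f) sonority 4-3-1-3: ill-formed.
(g) sonority 3-3-1-2-1: ill-formed.

d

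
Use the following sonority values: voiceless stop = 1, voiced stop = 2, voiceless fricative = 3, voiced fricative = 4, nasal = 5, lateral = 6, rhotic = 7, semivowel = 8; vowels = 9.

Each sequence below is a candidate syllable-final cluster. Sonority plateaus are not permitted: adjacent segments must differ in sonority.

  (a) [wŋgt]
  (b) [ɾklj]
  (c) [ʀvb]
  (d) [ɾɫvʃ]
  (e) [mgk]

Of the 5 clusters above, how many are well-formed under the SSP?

(a) 8-5-2-1 → obeys
(b) 7-1-6-8 → violates
(c) 7-4-2 → obeys
(d) 7-6-4-3 → obeys
(e) 5-2-1 → obeys

4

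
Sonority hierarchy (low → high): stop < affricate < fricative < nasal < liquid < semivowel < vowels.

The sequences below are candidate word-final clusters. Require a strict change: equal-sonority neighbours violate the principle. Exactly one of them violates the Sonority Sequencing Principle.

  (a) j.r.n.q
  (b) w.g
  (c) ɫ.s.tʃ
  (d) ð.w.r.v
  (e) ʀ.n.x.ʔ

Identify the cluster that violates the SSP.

(a) sonority 6-5-4-1: well-formed.
(b) sonority 6-1: well-formed.
(c) sonority 5-3-2: well-formed.
(d) sonority 3-6-5-3: ill-formed.
(e) sonority 5-4-3-1: well-formed.

d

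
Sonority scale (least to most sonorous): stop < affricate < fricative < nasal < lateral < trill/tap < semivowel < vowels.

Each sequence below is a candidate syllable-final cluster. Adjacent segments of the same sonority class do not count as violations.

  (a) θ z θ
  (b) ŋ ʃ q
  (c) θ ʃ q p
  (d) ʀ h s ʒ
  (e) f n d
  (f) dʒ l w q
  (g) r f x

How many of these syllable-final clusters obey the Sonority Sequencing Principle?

(a) 3-3-3 → obeys
(b) 4-3-1 → obeys
(c) 3-3-1-1 → obeys
(d) 6-3-3-3 → obeys
(e) 3-4-1 → violates
(f) 2-5-7-1 → violates
(g) 6-3-3 → obeys

5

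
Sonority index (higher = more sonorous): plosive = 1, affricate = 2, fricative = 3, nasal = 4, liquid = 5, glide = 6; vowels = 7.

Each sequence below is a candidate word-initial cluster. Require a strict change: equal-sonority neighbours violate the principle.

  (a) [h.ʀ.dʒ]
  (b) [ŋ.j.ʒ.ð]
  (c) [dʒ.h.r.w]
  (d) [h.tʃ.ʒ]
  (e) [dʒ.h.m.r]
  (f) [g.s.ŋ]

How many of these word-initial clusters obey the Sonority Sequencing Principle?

3

(a) 3-5-2 → violates
(b) 4-6-3-3 → violates
(c) 2-3-5-6 → obeys
(d) 3-2-3 → violates
(e) 2-3-4-5 → obeys
(f) 1-3-4 → obeys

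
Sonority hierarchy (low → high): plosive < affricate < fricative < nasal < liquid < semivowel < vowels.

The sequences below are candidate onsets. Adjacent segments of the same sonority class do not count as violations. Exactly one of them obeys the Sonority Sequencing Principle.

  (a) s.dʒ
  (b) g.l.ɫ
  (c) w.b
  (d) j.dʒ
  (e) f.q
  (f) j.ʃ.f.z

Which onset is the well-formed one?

(a) sonority 3-2: ill-formed.
(b) sonority 1-5-5: well-formed.
(c) sonority 6-1: ill-formed.
(d) sonority 6-2: ill-formed.
(e) sonority 3-1: ill-formed.
(f) sonority 6-3-3-3: ill-formed.

b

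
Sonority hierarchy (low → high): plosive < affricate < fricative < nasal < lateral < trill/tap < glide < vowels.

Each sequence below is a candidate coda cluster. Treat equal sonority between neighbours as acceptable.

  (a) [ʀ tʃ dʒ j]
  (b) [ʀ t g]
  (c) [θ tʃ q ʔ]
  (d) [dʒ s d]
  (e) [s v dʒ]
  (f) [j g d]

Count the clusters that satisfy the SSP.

(a) 6-2-2-7 → violates
(b) 6-1-1 → obeys
(c) 3-2-1-1 → obeys
(d) 2-3-1 → violates
(e) 3-3-2 → obeys
(f) 7-1-1 → obeys

4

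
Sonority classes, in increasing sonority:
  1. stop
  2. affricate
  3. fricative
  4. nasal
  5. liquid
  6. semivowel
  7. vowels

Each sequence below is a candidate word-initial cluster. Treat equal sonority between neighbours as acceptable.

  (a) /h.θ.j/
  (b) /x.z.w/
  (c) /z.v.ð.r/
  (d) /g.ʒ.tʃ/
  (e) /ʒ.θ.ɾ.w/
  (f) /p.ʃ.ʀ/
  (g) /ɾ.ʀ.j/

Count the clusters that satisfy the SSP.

6

(a) 3-3-6 → obeys
(b) 3-3-6 → obeys
(c) 3-3-3-5 → obeys
(d) 1-3-2 → violates
(e) 3-3-5-6 → obeys
(f) 1-3-5 → obeys
(g) 5-5-6 → obeys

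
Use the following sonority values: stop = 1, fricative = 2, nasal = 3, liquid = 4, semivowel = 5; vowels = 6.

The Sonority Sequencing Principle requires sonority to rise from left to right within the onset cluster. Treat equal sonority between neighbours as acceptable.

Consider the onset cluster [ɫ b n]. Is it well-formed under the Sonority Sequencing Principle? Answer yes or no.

/ɫ/ is a liquid (sonority 4).
/b/ is a stop (sonority 1).
/n/ is a nasal (sonority 3).
The profile is 4-1-3. Between /ɫ/ (4) and /b/ (1) sonority does not rise, so the cluster violates the SSP.

no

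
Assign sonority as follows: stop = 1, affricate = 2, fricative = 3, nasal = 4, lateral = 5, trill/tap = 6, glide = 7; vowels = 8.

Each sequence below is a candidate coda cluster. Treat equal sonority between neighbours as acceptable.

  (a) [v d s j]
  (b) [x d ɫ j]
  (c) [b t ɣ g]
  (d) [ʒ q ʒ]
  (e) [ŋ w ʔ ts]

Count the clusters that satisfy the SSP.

0

(a) sonority 3-1-3-7: ill-formed.
(b) sonority 3-1-5-7: ill-formed.
(c) sonority 1-1-3-1: ill-formed.
(d) sonority 3-1-3: ill-formed.
(e) sonority 4-7-1-2: ill-formed.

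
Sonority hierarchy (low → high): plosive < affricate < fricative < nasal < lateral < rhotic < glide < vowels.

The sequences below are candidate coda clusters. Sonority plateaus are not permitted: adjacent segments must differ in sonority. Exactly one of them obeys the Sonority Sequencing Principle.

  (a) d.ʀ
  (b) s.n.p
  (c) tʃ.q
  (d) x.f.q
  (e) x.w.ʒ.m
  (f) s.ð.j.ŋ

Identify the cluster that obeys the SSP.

(a) 1-6 → violates
(b) 3-4-1 → violates
(c) 2-1 → obeys
(d) 3-3-1 → violates
(e) 3-7-3-4 → violates
(f) 3-3-7-4 → violates

c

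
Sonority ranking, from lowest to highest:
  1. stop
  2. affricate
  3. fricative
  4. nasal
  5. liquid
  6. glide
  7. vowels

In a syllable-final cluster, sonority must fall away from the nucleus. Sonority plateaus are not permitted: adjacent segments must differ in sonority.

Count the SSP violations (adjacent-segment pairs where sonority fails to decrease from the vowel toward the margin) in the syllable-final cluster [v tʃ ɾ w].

2

/v/ is a fricative (sonority 3).
/tʃ/ is an affricate (sonority 2).
/ɾ/ is a liquid (sonority 5).
/w/ is a glide (sonority 6).
/v/→/tʃ/: 3→2 (falls) — ok.
/tʃ/→/ɾ/: 2→5 (does not fall) — violation.
/ɾ/→/w/: 5→6 (does not fall) — violation.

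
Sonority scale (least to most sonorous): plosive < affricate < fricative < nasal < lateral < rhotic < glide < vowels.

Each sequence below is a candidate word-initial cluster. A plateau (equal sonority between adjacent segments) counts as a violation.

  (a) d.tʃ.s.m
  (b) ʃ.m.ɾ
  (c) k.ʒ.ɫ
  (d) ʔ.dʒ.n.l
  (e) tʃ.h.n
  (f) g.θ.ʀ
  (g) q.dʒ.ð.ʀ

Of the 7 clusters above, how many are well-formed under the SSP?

(a) 1-2-3-4 → obeys
(b) 3-4-6 → obeys
(c) 1-3-5 → obeys
(d) 1-2-4-5 → obeys
(e) 2-3-4 → obeys
(f) 1-3-6 → obeys
(g) 1-2-3-6 → obeys

7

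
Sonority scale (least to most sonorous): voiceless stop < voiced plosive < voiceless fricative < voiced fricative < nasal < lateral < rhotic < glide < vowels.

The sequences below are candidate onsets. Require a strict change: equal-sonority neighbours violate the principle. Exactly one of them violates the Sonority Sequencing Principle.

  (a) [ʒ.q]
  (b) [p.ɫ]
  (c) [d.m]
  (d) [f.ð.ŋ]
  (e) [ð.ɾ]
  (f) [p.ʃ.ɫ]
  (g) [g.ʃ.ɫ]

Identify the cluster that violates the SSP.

a

(a) [ʒ.q]: profile 4-1 — violates.
(b) [p.ɫ]: profile 1-6 — obeys.
(c) [d.m]: profile 2-5 — obeys.
(d) [f.ð.ŋ]: profile 3-4-5 — obeys.
(e) [ð.ɾ]: profile 4-7 — obeys.
(f) [p.ʃ.ɫ]: profile 1-3-6 — obeys.
(g) [g.ʃ.ɫ]: profile 2-3-6 — obeys.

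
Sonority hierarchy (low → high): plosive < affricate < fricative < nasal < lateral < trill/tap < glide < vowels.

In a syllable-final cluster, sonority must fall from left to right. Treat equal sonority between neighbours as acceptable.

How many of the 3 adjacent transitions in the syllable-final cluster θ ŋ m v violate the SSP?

/θ/: fricative = 3.
/ŋ/: nasal = 4.
/m/: nasal = 4.
/v/: fricative = 3.
/θ/→/ŋ/: 3→4 (does not fall) — violation.
/ŋ/→/m/: 4→4 (plateau, allowed) — ok.
/m/→/v/: 4→3 (falls) — ok.

1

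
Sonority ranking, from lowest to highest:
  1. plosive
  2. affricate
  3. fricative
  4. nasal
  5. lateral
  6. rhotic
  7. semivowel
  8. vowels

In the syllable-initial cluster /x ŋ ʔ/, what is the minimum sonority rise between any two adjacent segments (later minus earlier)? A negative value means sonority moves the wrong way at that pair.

/x/ is a fricative (sonority 3).
/ŋ/ is a nasal (sonority 4).
/ʔ/ is a plosive (sonority 1).
/x/→/ŋ/: change +1.
/ŋ/→/ʔ/: change -3.
Minimum = -3.

-3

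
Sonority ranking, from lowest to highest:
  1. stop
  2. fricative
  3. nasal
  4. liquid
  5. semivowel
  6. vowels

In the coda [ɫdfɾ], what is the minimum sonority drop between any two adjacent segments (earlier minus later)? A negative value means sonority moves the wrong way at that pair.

-2

/ɫ/: liquid = 4.
/d/: stop = 1.
/f/: fricative = 2.
/ɾ/: liquid = 4.
/ɫ/→/d/: change +3.
/d/→/f/: change -1.
/f/→/ɾ/: change -2.
Minimum = -2.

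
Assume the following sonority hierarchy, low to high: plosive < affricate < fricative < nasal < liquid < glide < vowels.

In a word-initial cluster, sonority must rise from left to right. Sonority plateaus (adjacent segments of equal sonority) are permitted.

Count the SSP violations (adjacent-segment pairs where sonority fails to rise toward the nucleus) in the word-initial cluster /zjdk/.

1

/z/: fricative = 3.
/j/: glide = 6.
/d/: plosive = 1.
/k/: plosive = 1.
/z/→/j/: 3→6 (rises) — ok.
/j/→/d/: 6→1 (does not rise) — violation.
/d/→/k/: 1→1 (plateau, allowed) — ok.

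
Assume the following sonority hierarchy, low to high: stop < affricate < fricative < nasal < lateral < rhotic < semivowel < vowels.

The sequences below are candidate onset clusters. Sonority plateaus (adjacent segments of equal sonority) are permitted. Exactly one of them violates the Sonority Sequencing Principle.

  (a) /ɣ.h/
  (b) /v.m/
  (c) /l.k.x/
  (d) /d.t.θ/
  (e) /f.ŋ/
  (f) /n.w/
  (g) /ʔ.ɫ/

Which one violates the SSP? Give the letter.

c

(a) sonority 3-3: well-formed.
(b) sonority 3-4: well-formed.
(c) sonority 5-1-3: ill-formed.
(d) sonority 1-1-3: well-formed.
(e) sonority 3-4: well-formed.
(f) sonority 4-7: well-formed.
(g) sonority 1-5: well-formed.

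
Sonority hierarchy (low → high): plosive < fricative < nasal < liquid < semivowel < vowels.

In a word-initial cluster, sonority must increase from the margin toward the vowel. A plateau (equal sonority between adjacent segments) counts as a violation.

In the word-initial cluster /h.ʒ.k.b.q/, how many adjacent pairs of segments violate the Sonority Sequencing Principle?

/h/ is a fricative (sonority 2).
/ʒ/ is a fricative (sonority 2).
/k/ is a plosive (sonority 1).
/b/ is a plosive (sonority 1).
/q/ is a plosive (sonority 1).
/h/→/ʒ/: 2→2 (plateau) — violation.
/ʒ/→/k/: 2→1 (does not rise) — violation.
/k/→/b/: 1→1 (plateau) — violation.
/b/→/q/: 1→1 (plateau) — violation.

4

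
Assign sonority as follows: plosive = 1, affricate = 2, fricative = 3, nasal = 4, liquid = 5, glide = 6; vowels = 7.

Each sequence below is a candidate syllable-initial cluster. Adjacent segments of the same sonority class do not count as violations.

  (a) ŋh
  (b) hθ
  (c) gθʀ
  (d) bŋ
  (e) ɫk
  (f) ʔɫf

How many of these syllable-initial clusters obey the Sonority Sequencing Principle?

3

(a) 4-3 → violates
(b) 3-3 → obeys
(c) 1-3-5 → obeys
(d) 1-4 → obeys
(e) 5-1 → violates
(f) 1-5-3 → violates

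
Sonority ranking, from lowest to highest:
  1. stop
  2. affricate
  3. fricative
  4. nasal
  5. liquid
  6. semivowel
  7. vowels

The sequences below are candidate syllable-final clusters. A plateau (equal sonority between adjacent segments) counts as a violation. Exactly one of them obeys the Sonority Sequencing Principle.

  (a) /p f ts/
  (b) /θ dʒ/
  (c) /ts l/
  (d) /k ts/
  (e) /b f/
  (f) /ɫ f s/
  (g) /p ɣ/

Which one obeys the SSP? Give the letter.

b

(a) 1-3-2 → violates
(b) 3-2 → obeys
(c) 2-5 → violates
(d) 1-2 → violates
(e) 1-3 → violates
(f) 5-3-3 → violates
(g) 1-3 → violates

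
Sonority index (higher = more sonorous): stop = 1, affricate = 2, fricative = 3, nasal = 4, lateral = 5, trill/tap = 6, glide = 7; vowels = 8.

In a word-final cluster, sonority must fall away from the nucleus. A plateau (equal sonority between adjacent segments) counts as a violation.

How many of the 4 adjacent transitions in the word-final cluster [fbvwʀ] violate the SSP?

2

/f/ — fricative, sonority 3.
/b/ — stop, sonority 1.
/v/ — fricative, sonority 3.
/w/ — glide, sonority 7.
/ʀ/ — trill/tap, sonority 6.
/f/→/b/: 3→1 (falls) — ok.
/b/→/v/: 1→3 (does not fall) — violation.
/v/→/w/: 3→7 (does not fall) — violation.
/w/→/ʀ/: 7→6 (falls) — ok.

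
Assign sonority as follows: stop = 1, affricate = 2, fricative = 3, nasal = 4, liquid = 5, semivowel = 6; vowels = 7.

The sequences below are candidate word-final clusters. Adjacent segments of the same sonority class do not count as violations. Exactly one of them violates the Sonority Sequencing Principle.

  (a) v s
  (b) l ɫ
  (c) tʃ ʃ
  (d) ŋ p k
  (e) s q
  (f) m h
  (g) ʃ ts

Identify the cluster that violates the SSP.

(a) sonority 3-3: well-formed.
(b) sonority 5-5: well-formed.
(c) sonority 2-3: ill-formed.
(d) sonority 4-1-1: well-formed.
(e) sonority 3-1: well-formed.
(f) sonority 4-3: well-formed.
(g) sonority 3-2: well-formed.

c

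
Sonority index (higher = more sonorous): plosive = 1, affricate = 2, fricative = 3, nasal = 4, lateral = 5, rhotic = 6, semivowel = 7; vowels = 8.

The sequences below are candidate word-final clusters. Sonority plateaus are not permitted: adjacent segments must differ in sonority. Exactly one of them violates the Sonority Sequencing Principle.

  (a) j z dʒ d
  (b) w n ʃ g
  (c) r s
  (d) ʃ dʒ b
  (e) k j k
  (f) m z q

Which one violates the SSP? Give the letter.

e

(a) j z dʒ d: profile 7-3-2-1 — obeys.
(b) w n ʃ g: profile 7-4-3-1 — obeys.
(c) r s: profile 6-3 — obeys.
(d) ʃ dʒ b: profile 3-2-1 — obeys.
(e) k j k: profile 1-7-1 — violates.
(f) m z q: profile 4-3-1 — obeys.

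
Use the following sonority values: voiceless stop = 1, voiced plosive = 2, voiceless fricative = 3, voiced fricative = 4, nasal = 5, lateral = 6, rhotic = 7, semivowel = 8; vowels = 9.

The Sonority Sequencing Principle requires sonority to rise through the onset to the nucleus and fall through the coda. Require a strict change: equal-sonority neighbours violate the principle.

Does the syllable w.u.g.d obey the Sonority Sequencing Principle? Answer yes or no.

Onset: /w/ is a semivowel (sonority 8); then the nucleus /u/ (sonority 9).
Onset profile 8-9 — rises to the nucleus.
Coda: /g/ is a voiced plosive (sonority 2), /d/ is a voiced plosive (sonority 2).
Coda profile 9-2-2 — does not strictly fall throughout.

no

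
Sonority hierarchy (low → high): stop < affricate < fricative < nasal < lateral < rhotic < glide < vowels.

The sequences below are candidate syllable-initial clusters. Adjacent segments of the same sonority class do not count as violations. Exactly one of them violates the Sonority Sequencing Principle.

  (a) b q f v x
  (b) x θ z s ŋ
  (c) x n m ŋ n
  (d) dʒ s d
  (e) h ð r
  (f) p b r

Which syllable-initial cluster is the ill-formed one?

(a) sonority 1-1-3-3-3: well-formed.
(b) sonority 3-3-3-3-4: well-formed.
(c) sonority 3-4-4-4-4: well-formed.
(d) sonority 2-3-1: ill-formed.
(e) sonority 3-3-6: well-formed.
(f) sonority 1-1-6: well-formed.

d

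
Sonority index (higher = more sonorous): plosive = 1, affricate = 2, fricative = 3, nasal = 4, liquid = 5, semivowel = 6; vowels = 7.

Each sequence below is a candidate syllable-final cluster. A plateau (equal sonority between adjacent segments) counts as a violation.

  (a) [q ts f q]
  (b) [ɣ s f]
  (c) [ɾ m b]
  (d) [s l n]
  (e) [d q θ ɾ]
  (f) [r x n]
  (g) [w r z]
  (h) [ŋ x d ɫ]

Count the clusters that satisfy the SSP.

2

(a) [q ts f q]: profile 1-2-3-1 — violates.
(b) [ɣ s f]: profile 3-3-3 — violates.
(c) [ɾ m b]: profile 5-4-1 — obeys.
(d) [s l n]: profile 3-5-4 — violates.
(e) [d q θ ɾ]: profile 1-1-3-5 — violates.
(f) [r x n]: profile 5-3-4 — violates.
(g) [w r z]: profile 6-5-3 — obeys.
(h) [ŋ x d ɫ]: profile 4-3-1-5 — violates.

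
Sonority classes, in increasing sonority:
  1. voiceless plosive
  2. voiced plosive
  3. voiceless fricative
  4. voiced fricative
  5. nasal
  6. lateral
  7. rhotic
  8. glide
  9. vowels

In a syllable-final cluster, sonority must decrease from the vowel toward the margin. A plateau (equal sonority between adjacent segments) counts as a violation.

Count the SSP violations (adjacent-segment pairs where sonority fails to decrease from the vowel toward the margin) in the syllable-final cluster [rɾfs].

2

/r/ — rhotic, sonority 7.
/ɾ/ — rhotic, sonority 7.
/f/ — voiceless fricative, sonority 3.
/s/ — voiceless fricative, sonority 3.
/r/→/ɾ/: 7→7 (plateau) — violation.
/ɾ/→/f/: 7→3 (falls) — ok.
/f/→/s/: 3→3 (plateau) — violation.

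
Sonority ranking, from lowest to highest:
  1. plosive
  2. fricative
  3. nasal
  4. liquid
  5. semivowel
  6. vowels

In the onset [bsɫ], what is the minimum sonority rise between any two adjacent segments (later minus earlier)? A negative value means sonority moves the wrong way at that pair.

1

/b/ is a plosive (sonority 1).
/s/ is a fricative (sonority 2).
/ɫ/ is a liquid (sonority 4).
/b/→/s/: change +1.
/s/→/ɫ/: change +2.
Minimum = 1.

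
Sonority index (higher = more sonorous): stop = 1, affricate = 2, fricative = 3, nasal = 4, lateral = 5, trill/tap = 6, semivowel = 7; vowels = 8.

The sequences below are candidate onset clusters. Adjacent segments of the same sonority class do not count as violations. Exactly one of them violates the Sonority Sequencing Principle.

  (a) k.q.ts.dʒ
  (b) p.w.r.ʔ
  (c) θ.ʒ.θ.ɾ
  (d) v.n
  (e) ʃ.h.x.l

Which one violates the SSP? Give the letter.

(a) k.q.ts.dʒ: profile 1-1-2-2 — obeys.
(b) p.w.r.ʔ: profile 1-7-6-1 — violates.
(c) θ.ʒ.θ.ɾ: profile 3-3-3-6 — obeys.
(d) v.n: profile 3-4 — obeys.
(e) ʃ.h.x.l: profile 3-3-3-5 — obeys.

b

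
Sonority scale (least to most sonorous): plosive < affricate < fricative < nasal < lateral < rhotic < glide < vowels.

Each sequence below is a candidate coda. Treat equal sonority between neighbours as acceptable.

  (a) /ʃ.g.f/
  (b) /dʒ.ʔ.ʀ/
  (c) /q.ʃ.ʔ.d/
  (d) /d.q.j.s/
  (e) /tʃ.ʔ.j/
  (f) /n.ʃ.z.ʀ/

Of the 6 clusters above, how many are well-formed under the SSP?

(a) sonority 3-1-3: ill-formed.
(b) sonority 2-1-6: ill-formed.
(c) sonority 1-3-1-1: ill-formed.
(d) sonority 1-1-7-3: ill-formed.
(e) sonority 2-1-7: ill-formed.
(f) sonority 4-3-3-6: ill-formed.

0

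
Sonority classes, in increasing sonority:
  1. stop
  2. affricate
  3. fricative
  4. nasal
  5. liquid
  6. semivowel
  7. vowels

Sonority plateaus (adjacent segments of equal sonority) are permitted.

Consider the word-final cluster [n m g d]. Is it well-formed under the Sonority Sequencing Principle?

/n/ is a nasal (sonority 4).
/m/ is a nasal (sonority 4).
/g/ is a stop (sonority 1).
/d/ is a stop (sonority 1).
The profile 4-4-1-1 is non-increasing (plateaus allowed), so the word-final cluster satisfies the SSP.

yes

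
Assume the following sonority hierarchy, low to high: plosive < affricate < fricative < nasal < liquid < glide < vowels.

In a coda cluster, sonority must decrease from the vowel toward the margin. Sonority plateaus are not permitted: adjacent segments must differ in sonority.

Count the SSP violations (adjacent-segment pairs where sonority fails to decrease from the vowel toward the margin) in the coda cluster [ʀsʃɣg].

/ʀ/ — liquid, sonority 5.
/s/ — fricative, sonority 3.
/ʃ/ — fricative, sonority 3.
/ɣ/ — fricative, sonority 3.
/g/ — plosive, sonority 1.
/ʀ/→/s/: 5→3 (falls) — ok.
/s/→/ʃ/: 3→3 (plateau) — violation.
/ʃ/→/ɣ/: 3→3 (plateau) — violation.
/ɣ/→/g/: 3→1 (falls) — ok.

2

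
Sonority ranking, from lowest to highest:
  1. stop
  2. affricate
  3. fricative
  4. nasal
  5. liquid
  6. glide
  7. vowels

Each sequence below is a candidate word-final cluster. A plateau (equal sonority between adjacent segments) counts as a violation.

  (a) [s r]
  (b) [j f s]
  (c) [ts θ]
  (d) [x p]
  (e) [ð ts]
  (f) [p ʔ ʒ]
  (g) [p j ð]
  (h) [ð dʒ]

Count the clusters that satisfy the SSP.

(a) 3-5 → violates
(b) 6-3-3 → violates
(c) 2-3 → violates
(d) 3-1 → obeys
(e) 3-2 → obeys
(f) 1-1-3 → violates
(g) 1-6-3 → violates
(h) 3-2 → obeys

3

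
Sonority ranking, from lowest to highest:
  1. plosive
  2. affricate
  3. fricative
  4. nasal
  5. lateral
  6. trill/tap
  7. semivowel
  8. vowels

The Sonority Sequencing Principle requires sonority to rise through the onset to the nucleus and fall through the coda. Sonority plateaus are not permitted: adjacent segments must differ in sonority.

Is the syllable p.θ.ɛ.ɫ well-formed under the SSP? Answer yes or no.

yes

Onset: /p/ is a plosive (sonority 1), /θ/ is a fricative (sonority 3); then the nucleus /ɛ/ (sonority 8).
Onset profile 1-3-8 — rises to the nucleus.
Coda: /ɫ/ is a lateral (sonority 5).
Coda profile 8-5 — falls from the nucleus.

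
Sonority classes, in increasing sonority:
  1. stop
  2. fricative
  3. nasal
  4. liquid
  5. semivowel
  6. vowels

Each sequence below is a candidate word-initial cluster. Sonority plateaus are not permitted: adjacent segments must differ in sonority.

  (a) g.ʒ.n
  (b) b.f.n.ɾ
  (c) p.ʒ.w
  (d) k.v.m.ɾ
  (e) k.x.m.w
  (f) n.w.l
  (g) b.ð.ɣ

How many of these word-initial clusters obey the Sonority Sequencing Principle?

5

(a) g.ʒ.n: profile 1-2-3 — obeys.
(b) b.f.n.ɾ: profile 1-2-3-4 — obeys.
(c) p.ʒ.w: profile 1-2-5 — obeys.
(d) k.v.m.ɾ: profile 1-2-3-4 — obeys.
(e) k.x.m.w: profile 1-2-3-5 — obeys.
(f) n.w.l: profile 3-5-4 — violates.
(g) b.ð.ɣ: profile 1-2-2 — violates.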